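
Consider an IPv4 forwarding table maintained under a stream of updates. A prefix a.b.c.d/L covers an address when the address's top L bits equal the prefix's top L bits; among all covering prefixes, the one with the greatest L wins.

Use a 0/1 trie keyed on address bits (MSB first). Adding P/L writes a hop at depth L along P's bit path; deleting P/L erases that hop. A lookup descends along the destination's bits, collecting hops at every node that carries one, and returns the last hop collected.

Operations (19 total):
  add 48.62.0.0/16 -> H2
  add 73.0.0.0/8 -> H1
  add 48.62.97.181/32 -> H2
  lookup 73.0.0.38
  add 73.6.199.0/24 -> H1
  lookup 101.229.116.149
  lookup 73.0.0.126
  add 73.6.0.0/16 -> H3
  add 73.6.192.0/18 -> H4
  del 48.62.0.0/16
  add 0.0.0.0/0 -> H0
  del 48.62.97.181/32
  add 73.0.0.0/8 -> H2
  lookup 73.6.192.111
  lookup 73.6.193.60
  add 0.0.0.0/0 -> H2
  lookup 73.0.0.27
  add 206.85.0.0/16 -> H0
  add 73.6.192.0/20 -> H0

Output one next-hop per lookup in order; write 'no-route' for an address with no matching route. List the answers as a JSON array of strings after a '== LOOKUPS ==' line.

Apply in order:
  + 48.62.0.0/16 (H2) depth=16
  + 73.0.0.0/8 (H1) depth=8
  + 48.62.97.181/32 (H2) depth=32
  ? 73.0.0.38  path d0:-→d1:-→d2:-→d3:-→d4:-→d5:-→d6:-→d7:-→d8:H1  best=H1
  + 73.6.199.0/24 (H1) depth=24
  ? 101.229.116.149  path d0:-→d1:-→d2:-  best=no-route
  ? 73.0.0.126  path d0:-→d1:-→d2:-→d3:-→d4:-→d5:-→d6:-→d7:-→d8:H1→d9:-→d10:-→d11:-→d12:-→d13:-  best=H1
  + 73.6.0.0/16 (H3) depth=16
  + 73.6.192.0/18 (H4) depth=18
  del 48.62.0.0/16 (clear depth 16)
  + 0.0.0.0/0 (H0) depth=0
  del 48.62.97.181/32 (clear depth 32)
  + 73.0.0.0/8 (H2) depth=8
  ? 73.6.192.111  path d0:H0→d1:-→d2:-→d3:-→d4:-→d5:-→d6:-→d7:-→d8:H2→d9:-→d10:-→d11:-→d12:-→d13:-→d14:-→d15:-→d16:H3→d17:-→d18:H4→d19:-→d20:-→d21:-  best=H4
  ? 73.6.193.60  path d0:H0→d1:-→d2:-→d3:-→d4:-→d5:-→d6:-→d7:-→d8:H2→d9:-→d10:-→d11:-→d12:-→d13:-→d14:-→d15:-→d16:H3→d17:-→d18:H4→d19:-→d20:-→d21:-  best=H4
  + 0.0.0.0/0 (H2) depth=0
  ? 73.0.0.27  path d0:H2→d1:-→d2:-→d3:-→d4:-→d5:-→d6:-→d7:-→d8:H2→d9:-→d10:-→d11:-→d12:-→d13:-  best=H2
  + 206.85.0.0/16 (H0) depth=16
  + 73.6.192.0/20 (H0) depth=20

== LOOKUPS ==
["H1","no-route","H1","H4","H4","H2"]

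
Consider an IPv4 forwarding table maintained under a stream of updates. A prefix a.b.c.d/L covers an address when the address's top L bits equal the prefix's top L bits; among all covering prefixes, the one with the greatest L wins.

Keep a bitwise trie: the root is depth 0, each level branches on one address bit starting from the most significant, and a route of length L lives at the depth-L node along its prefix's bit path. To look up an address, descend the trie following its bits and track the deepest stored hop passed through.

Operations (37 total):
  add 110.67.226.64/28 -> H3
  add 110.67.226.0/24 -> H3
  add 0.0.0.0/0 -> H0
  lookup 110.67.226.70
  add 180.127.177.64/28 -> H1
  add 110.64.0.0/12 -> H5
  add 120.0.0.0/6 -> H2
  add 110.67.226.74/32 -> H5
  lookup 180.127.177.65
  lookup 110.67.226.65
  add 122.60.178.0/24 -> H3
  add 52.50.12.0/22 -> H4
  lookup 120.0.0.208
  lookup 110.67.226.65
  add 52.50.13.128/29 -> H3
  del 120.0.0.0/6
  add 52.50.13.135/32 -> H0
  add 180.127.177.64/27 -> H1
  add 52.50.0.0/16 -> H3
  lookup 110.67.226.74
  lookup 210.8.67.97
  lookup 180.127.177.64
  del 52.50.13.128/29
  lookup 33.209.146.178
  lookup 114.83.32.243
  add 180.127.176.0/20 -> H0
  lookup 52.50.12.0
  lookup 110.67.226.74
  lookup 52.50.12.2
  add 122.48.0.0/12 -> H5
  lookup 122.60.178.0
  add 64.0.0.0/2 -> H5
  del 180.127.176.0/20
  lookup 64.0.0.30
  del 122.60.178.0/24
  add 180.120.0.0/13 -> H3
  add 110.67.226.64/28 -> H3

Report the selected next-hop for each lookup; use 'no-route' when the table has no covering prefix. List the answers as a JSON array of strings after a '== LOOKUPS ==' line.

Apply in order:
  + 110.67.226.64/28 (H3) depth=28
  + 110.67.226.0/24 (H3) depth=24
  + 0.0.0.0/0 (H0) depth=0
  Q 110.67.226.70: descend 0110111001000011111000100100 ; hops seen [H0,H3,H3] ; pick H3
  + 180.127.177.64/28 (H1) depth=28
  + 110.64.0.0/12 (H5) depth=12
  + 120.0.0.0/6 (H2) depth=6
  + 110.67.226.74/32 (H5) depth=32
  Q 180.127.177.65: descend 1011010001111111101100010100 ; hops seen [H0,H1] ; pick H1
  Q 110.67.226.65: descend 0110111001000011111000100100 ; hops seen [H0,H5,H3,H3] ; pick H3
  + 122.60.178.0/24 (H3) depth=24
  + 52.50.12.0/22 (H4) depth=22
  Q 120.0.0.208: descend 011110 ; hops seen [H0,H2] ; pick H2
  Q 110.67.226.65: descend 0110111001000011111000100100 ; hops seen [H0,H5,H3,H3] ; pick H3
  + 52.50.13.128/29 (H3) depth=29
  del 120.0.0.0/6 (clear depth 6)
  + 52.50.13.135/32 (H0) depth=32
  + 180.127.177.64/27 (H1) depth=27
  + 52.50.0.0/16 (H3) depth=16
  Q 110.67.226.74: descend 01101110010000111110001001001010 ; hops seen [H0,H5,H3,H3,H5] ; pick H5
  Q 210.8.67.97: descend 1 ; hops seen [H0] ; pick H0
  Q 180.127.177.64: descend 1011010001111111101100010100 ; hops seen [H0,H1,H1] ; pick H1
  del 52.50.13.128/29 (clear depth 29)
  Q 33.209.146.178: descend 001 ; hops seen [H0] ; pick H0
  Q 114.83.32.243: descend 0111 ; hops seen [H0] ; pick H0
  + 180.127.176.0/20 (H0) depth=20
  Q 52.50.12.0: descend 00110100001100100000110 ; hops seen [H0,H3,H4] ; pick H4
  Q 110.67.226.74: descend 01101110010000111110001001001010 ; hops seen [H0,H5,H3,H3,H5] ; pick H5
  Q 52.50.12.2: descend 00110100001100100000110 ; hops seen [H0,H3,H4] ; pick H4
  + 122.48.0.0/12 (H5) depth=12
  Q 122.60.178.0: descend 011110100011110010110010 ; hops seen [H0,H5,H3] ; pick H3
  + 64.0.0.0/2 (H5) depth=2
  del 180.127.176.0/20 (clear depth 20)
  Q 64.0.0.30: descend 01 ; hops seen [H0,H5] ; pick H5
  del 122.60.178.0/24 (clear depth 24)
  + 180.120.0.0/13 (H3) depth=13
  + 110.67.226.64/28 (H3) depth=28

== LOOKUPS ==
["H3","H1","H3","H2","H3","H5","H0","H1","H0","H0","H4","H5","H4","H3","H5"]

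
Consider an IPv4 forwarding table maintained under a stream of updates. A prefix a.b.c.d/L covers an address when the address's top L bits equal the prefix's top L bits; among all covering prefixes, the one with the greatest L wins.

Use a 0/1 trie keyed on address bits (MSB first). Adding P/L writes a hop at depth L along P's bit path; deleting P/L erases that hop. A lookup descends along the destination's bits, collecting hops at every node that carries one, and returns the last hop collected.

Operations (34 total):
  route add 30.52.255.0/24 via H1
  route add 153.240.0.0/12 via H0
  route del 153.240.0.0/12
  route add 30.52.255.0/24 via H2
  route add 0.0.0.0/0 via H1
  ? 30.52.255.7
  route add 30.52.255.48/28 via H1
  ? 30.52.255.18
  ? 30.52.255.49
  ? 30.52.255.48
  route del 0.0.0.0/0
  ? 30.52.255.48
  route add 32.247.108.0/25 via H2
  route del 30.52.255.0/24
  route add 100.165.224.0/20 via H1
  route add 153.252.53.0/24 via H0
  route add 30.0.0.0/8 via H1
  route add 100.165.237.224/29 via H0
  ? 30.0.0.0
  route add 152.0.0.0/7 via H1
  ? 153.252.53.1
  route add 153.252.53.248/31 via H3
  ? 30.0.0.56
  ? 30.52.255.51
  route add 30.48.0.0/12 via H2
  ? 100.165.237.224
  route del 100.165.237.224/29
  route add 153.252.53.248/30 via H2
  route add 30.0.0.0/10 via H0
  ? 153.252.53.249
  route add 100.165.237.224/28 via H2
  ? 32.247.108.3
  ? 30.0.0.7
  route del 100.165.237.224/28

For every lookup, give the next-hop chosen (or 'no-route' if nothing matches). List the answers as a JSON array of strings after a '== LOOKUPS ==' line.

Apply in order:
  + 30.52.255.0/24 (H1) depth=24
  + 153.240.0.0/12 (H0) depth=12
  del 153.240.0.0/12 (clear depth 12)
  + 30.52.255.0/24 (H2) depth=24
  + 0.0.0.0/0 (H1) depth=0
  Q 30.52.255.7: descend 000111100011010011111111 ; hops seen [H1,H2] ; pick H2
  + 30.52.255.48/28 (H1) depth=28
  Q 30.52.255.18: descend 00011110001101001111111100 ; hops seen [H1,H2] ; pick H2
  Q 30.52.255.49: descend 0001111000110100111111110011 ; hops seen [H1,H2,H1] ; pick H1
  Q 30.52.255.48: descend 0001111000110100111111110011 ; hops seen [H1,H2,H1] ; pick H1
  del 0.0.0.0/0 (clear depth 0)
  Q 30.52.255.48: descend 0001111000110100111111110011 ; hops seen [H2,H1] ; pick H1
  + 32.247.108.0/25 (H2) depth=25
  del 30.52.255.0/24 (clear depth 24)
  + 100.165.224.0/20 (H1) depth=20
  + 153.252.53.0/24 (H0) depth=24
  + 30.0.0.0/8 (H1) depth=8
  + 100.165.237.224/29 (H0) depth=29
  Q 30.0.0.0: descend 0001111000 ; hops seen [H1] ; pick H1
  + 152.0.0.0/7 (H1) depth=7
  Q 153.252.53.1: descend 100110011111110000110101 ; hops seen [H1,H0] ; pick H0
  + 153.252.53.248/31 (H3) depth=31
  Q 30.0.0.56: descend 0001111000 ; hops seen [H1] ; pick H1
  Q 30.52.255.51: descend 0001111000110100111111110011 ; hops seen [H1,H1] ; pick H1
  + 30.48.0.0/12 (H2) depth=12
  Q 100.165.237.224: descend 01100100101001011110110111100 ; hops seen [H1,H0] ; pick H0
  del 100.165.237.224/29 (clear depth 29)
  + 153.252.53.248/30 (H2) depth=30
  + 30.0.0.0/10 (H0) depth=10
  Q 153.252.53.249: descend 1001100111111100001101011111100 ; hops seen [H1,H0,H2,H3] ; pick H3
  + 100.165.237.224/28 (H2) depth=28
  Q 32.247.108.3: descend 0010000011110111011011000 ; hops seen [H2] ; pick H2
  Q 30.0.0.7: descend 0001111000 ; hops seen [H1,H0] ; pick H0
  del 100.165.237.224/28 (clear depth 28)

== LOOKUPS ==
["H2","H2","H1","H1","H1","H1","H0","H1","H1","H0","H3","H2","H0"]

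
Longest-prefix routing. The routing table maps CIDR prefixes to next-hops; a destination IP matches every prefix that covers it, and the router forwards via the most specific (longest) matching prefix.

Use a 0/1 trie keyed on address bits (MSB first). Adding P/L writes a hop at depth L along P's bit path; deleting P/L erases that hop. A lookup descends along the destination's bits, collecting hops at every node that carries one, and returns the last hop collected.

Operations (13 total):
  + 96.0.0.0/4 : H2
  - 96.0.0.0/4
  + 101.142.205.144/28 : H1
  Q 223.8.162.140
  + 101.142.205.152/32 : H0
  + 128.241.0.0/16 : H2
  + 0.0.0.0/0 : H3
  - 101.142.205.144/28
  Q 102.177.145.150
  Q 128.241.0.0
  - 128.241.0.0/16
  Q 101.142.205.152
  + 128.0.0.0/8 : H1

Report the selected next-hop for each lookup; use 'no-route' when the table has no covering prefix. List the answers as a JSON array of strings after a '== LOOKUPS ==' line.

Trace:
  add 96.0.0.0/4 -> H2 at depth 4
  - 96.0.0.0/4 clear@4
  add 101.142.205.144/28 -> H1 at depth 28
  lookup 223.8.162.140: bits ε walk d0:- -> no-route
  add 101.142.205.152/32 -> H0 at depth 32
  add 128.241.0.0/16 -> H2 at depth 16
  add 0.0.0.0/0 -> H3 at depth 0
  - 101.142.205.144/28 clear@28
  lookup 102.177.145.150: bits 011001 walk d0:H3→d1:-→d2:-→d3:-→d4:-→d5:-→d6:- -> H3
  lookup 128.241.0.0: bits 1000000011110001 walk d0:H3→d1:-→d2:-→d3:-→d4:-→d5:-→d6:-→d7:-→d8:-→d9:-→d10:-→d11:-→d12:-→d13:-→d14:-→d15:-→d16:H2 -> H2
  - 128.241.0.0/16 clear@16
  lookup 101.142.205.152: bits 01100101100011101100110110011000 walk d0:H3→d1:-→d2:-→d3:-→d4:-→d5:-→d6:-→d7:-→d8:-→d9:-→d10:-→d11:-→d12:-→d13:-→d14:-→d15:-→d16:-→d17:-→d18:-→d19:-→d20:-→d21:-→d22:-→d23:-→d24:-→d25:-→d26:-→d27:-→d28:-→d29:-→d30:-→d31:-→d32:H0 -> H0
  add 128.0.0.0/8 -> H1 at depth 8

== LOOKUPS ==
["no-route","H3","H2","H0"]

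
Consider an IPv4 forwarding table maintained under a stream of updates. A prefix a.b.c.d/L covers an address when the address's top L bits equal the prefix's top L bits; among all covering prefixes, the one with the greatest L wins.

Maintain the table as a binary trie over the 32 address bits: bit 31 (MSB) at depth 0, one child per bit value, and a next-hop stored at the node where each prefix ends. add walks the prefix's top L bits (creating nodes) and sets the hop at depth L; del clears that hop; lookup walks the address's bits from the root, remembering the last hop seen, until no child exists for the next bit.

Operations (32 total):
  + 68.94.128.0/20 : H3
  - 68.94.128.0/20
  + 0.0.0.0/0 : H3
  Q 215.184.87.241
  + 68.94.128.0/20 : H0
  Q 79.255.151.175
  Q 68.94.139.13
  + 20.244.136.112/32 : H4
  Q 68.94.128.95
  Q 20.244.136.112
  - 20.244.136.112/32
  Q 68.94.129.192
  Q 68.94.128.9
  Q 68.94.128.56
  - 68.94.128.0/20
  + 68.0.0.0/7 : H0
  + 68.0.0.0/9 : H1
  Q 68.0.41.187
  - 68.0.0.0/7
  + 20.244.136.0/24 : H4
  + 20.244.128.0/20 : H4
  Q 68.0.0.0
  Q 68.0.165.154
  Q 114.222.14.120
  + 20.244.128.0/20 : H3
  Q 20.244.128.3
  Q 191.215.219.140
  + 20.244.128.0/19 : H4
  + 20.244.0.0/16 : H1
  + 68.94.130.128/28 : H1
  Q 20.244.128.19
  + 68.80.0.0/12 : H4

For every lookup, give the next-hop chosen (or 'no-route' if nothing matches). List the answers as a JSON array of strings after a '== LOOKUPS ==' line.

Apply in order:
  add 68.94.128.0/20 -> H3 at depth 20
  - 68.94.128.0/20 clear@20
  add 0.0.0.0/0 -> H3 at depth 0
  ? 215.184.87.241  path d0:H3  best=H3
  add 68.94.128.0/20 -> H0 at depth 20
  ? 79.255.151.175  path d0:H3→d1:-→d2:-→d3:-→d4:-  best=H3
  ? 68.94.139.13  path d0:H3→d1:-→d2:-→d3:-→d4:-→d5:-→d6:-→d7:-→d8:-→d9:-→d10:-→d11:-→d12:-→d13:-→d14:-→d15:-→d16:-→d17:-→d18:-→d19:-→d20:H0  best=H0
  add 20.244.136.112/32 -> H4 at depth 32
  ? 68.94.128.95  path d0:H3→d1:-→d2:-→d3:-→d4:-→d5:-→d6:-→d7:-→d8:-→d9:-→d10:-→d11:-→d12:-→d13:-→d14:-→d15:-→d16:-→d17:-→d18:-→d19:-→d20:H0  best=H0
  ? 20.244.136.112  path d0:H3→d1:-→d2:-→d3:-→d4:-→d5:-→d6:-→d7:-→d8:-→d9:-→d10:-→d11:-→d12:-→d13:-→d14:-→d15:-→d16:-→d17:-→d18:-→d19:-→d20:-→d21:-→d22:-→d23:-→d24:-→d25:-→d26:-→d27:-→d28:-→d29:-→d30:-→d31:-→d32:H4  best=H4
  - 20.244.136.112/32 clear@32
  ? 68.94.129.192  path d0:H3→d1:-→d2:-→d3:-→d4:-→d5:-→d6:-→d7:-→d8:-→d9:-→d10:-→d11:-→d12:-→d13:-→d14:-→d15:-→d16:-→d17:-→d18:-→d19:-→d20:H0  best=H0
  ? 68.94.128.9  path d0:H3→d1:-→d2:-→d3:-→d4:-→d5:-→d6:-→d7:-→d8:-→d9:-→d10:-→d11:-→d12:-→d13:-→d14:-→d15:-→d16:-→d17:-→d18:-→d19:-→d20:H0  best=H0
  ? 68.94.128.56  path d0:H3→d1:-→d2:-→d3:-→d4:-→d5:-→d6:-→d7:-→d8:-→d9:-→d10:-→d11:-→d12:-→d13:-→d14:-→d15:-→d16:-→d17:-→d18:-→d19:-→d20:H0  best=H0
  - 68.94.128.0/20 clear@20
  add 68.0.0.0/7 -> H0 at depth 7
  add 68.0.0.0/9 -> H1 at depth 9
  ? 68.0.41.187  path d0:H3→d1:-→d2:-→d3:-→d4:-→d5:-→d6:-→d7:H0→d8:-→d9:H1  best=H1
  - 68.0.0.0/7 clear@7
  add 20.244.136.0/24 -> H4 at depth 24
  add 20.244.128.0/20 -> H4 at depth 20
  ? 68.0.0.0  path d0:H3→d1:-→d2:-→d3:-→d4:-→d5:-→d6:-→d7:-→d8:-→d9:H1  best=H1
  ? 68.0.165.154  path d0:H3→d1:-→d2:-→d3:-→d4:-→d5:-→d6:-→d7:-→d8:-→d9:H1  best=H1
  ? 114.222.14.120  path d0:H3→d1:-→d2:-  best=H3
  add 20.244.128.0/20 -> H3 at depth 20
  ? 20.244.128.3  path d0:H3→d1:-→d2:-→d3:-→d4:-→d5:-→d6:-→d7:-→d8:-→d9:-→d10:-→d11:-→d12:-→d13:-→d14:-→d15:-→d16:-→d17:-→d18:-→d19:-→d20:H3  best=H3
  ? 191.215.219.140  path d0:H3  best=H3
  add 20.244.128.0/19 -> H4 at depth 19
  add 20.244.0.0/16 -> H1 at depth 16
  add 68.94.130.128/28 -> H1 at depth 28
  ? 20.244.128.19  path d0:H3→d1:-→d2:-→d3:-→d4:-→d5:-→d6:-→d7:-→d8:-→d9:-→d10:-→d11:-→d12:-→d13:-→d14:-→d15:-→d16:H1→d17:-→d18:-→d19:H4→d20:H3  best=H3
  add 68.80.0.0/12 -> H4 at depth 12

== LOOKUPS ==
["H3","H3","H0","H0","H4","H0","H0","H0","H1","H1","H1","H3","H3","H3","H3"]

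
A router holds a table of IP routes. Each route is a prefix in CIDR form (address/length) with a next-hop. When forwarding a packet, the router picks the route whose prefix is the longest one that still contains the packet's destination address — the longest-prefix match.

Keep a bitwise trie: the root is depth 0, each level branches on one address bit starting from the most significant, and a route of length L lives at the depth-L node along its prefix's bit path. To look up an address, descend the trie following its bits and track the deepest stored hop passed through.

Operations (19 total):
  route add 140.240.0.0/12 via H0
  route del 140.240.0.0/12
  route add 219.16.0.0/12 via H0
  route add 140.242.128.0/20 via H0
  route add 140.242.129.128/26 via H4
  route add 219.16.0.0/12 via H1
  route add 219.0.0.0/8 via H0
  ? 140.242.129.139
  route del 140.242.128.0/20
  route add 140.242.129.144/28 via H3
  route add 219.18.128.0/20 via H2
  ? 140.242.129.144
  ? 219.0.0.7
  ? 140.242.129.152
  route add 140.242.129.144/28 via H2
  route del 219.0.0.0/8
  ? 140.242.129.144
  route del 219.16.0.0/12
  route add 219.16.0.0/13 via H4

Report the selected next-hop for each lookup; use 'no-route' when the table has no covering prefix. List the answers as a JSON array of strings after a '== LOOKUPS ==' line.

Process each operation:
  add 140.240.0.0/12 -> H0 at depth 12
  - 140.240.0.0/12 clear@12
  add 219.16.0.0/12 -> H0 at depth 12
  add 140.242.128.0/20 -> H0 at depth 20
  add 140.242.129.128/26 -> H4 at depth 26
  add 219.16.0.0/12 -> H1 at depth 12
  add 219.0.0.0/8 -> H0 at depth 8
  lookup 140.242.129.139: bits 10001100111100101000000110 walk d0:-→d1:-→d2:-→d3:-→d4:-→d5:-→d6:-→d7:-→d8:-→d9:-→d10:-→d11:-→d12:-→d13:-→d14:-→d15:-→d16:-→d17:-→d18:-→d19:-→d20:H0→d21:-→d22:-→d23:-→d24:-→d25:-→d26:H4 -> H4
  - 140.242.128.0/20 clear@20
  add 140.242.129.144/28 -> H3 at depth 28
  add 219.18.128.0/20 -> H2 at depth 20
  lookup 140.242.129.144: bits 1000110011110010100000011001 walk d0:-→d1:-→d2:-→d3:-→d4:-→d5:-→d6:-→d7:-→d8:-→d9:-→d10:-→d11:-→d12:-→d13:-→d14:-→d15:-→d16:-→d17:-→d18:-→d19:-→d20:-→d21:-→d22:-→d23:-→d24:-→d25:-→d26:H4→d27:-→d28:H3 -> H3
  lookup 219.0.0.7: bits 11011011000 walk d0:-→d1:-→d2:-→d3:-→d4:-→d5:-→d6:-→d7:-→d8:H0→d9:-→d10:-→d11:- -> H0
  lookup 140.242.129.152: bits 1000110011110010100000011001 walk d0:-→d1:-→d2:-→d3:-→d4:-→d5:-→d6:-→d7:-→d8:-→d9:-→d10:-→d11:-→d12:-→d13:-→d14:-→d15:-→d16:-→d17:-→d18:-→d19:-→d20:-→d21:-→d22:-→d23:-→d24:-→d25:-→d26:H4→d27:-→d28:H3 -> H3
  add 140.242.129.144/28 -> H2 at depth 28
  - 219.0.0.0/8 clear@8
  lookup 140.242.129.144: bits 1000110011110010100000011001 walk d0:-→d1:-→d2:-→d3:-→d4:-→d5:-→d6:-→d7:-→d8:-→d9:-→d10:-→d11:-→d12:-→d13:-→d14:-→d15:-→d16:-→d17:-→d18:-→d19:-→d20:-→d21:-→d22:-→d23:-→d24:-→d25:-→d26:H4→d27:-→d28:H2 -> H2
  - 219.16.0.0/12 clear@12
  add 219.16.0.0/13 -> H4 at depth 13

== LOOKUPS ==
["H4","H3","H0","H3","H2"]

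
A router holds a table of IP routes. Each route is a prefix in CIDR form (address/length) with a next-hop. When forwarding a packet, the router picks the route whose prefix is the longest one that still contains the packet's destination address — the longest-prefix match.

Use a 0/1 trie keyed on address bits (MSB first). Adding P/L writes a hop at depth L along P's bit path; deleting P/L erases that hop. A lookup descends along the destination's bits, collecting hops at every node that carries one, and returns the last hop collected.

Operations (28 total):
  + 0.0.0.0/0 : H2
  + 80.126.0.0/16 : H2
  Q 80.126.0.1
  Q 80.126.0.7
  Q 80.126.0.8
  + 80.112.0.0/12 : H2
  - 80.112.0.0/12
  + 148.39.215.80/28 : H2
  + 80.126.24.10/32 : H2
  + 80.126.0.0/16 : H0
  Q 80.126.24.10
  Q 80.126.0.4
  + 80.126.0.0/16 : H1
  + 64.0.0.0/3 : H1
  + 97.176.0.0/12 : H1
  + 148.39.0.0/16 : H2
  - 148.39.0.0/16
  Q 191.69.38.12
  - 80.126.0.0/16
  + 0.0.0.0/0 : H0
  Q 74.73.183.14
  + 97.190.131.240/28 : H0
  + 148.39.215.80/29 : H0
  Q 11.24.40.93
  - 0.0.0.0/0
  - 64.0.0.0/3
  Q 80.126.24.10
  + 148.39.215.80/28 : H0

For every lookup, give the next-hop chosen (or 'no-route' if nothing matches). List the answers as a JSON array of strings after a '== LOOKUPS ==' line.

Trace:
  + 0.0.0.0/0 (H2) depth=0
  + 80.126.0.0/16 (H2) depth=16
  lookup 80.126.0.1: bits 0101000001111110 walk d0:H2→d1:-→d2:-→d3:-→d4:-→d5:-→d6:-→d7:-→d8:-→d9:-→d10:-→d11:-→d12:-→d13:-→d14:-→d15:-→d16:H2 -> H2
  lookup 80.126.0.7: bits 0101000001111110 walk d0:H2→d1:-→d2:-→d3:-→d4:-→d5:-→d6:-→d7:-→d8:-→d9:-→d10:-→d11:-→d12:-→d13:-→d14:-→d15:-→d16:H2 -> H2
  lookup 80.126.0.8: bits 0101000001111110 walk d0:H2→d1:-→d2:-→d3:-→d4:-→d5:-→d6:-→d7:-→d8:-→d9:-→d10:-→d11:-→d12:-→d13:-→d14:-→d15:-→d16:H2 -> H2
  + 80.112.0.0/12 (H2) depth=12
  - 80.112.0.0/12 clear@12
  + 148.39.215.80/28 (H2) depth=28
  + 80.126.24.10/32 (H2) depth=32
  + 80.126.0.0/16 (H0) depth=16
  lookup 80.126.24.10: bits 01010000011111100001100000001010 walk d0:H2→d1:-→d2:-→d3:-→d4:-→d5:-→d6:-→d7:-→d8:-→d9:-→d10:-→d11:-→d12:-→d13:-→d14:-→d15:-→d16:H0→d17:-→d18:-→d19:-→d20:-→d21:-→d22:-→d23:-→d24:-→d25:-→d26:-→d27:-→d28:-→d29:-→d30:-→d31:-→d32:H2 -> H2
  lookup 80.126.0.4: bits 0101000001111110000 walk d0:H2→d1:-→d2:-→d3:-→d4:-→d5:-→d6:-→d7:-→d8:-→d9:-→d10:-→d11:-→d12:-→d13:-→d14:-→d15:-→d16:H0→d17:-→d18:-→d19:- -> H0
  + 80.126.0.0/16 (H1) depth=16
  + 64.0.0.0/3 (H1) depth=3
  + 97.176.0.0/12 (H1) depth=12
  + 148.39.0.0/16 (H2) depth=16
  - 148.39.0.0/16 clear@16
  lookup 191.69.38.12: bits 10 walk d0:H2→d1:-→d2:- -> H2
  - 80.126.0.0/16 clear@16
  + 0.0.0.0/0 (H0) depth=0
  lookup 74.73.183.14: bits 010 walk d0:H0→d1:-→d2:-→d3:H1 -> H1
  + 97.190.131.240/28 (H0) depth=28
  + 148.39.215.80/29 (H0) depth=29
  lookup 11.24.40.93: bits 0 walk d0:H0→d1:- -> H0
  - 0.0.0.0/0 clear@0
  - 64.0.0.0/3 clear@3
  lookup 80.126.24.10: bits 01010000011111100001100000001010 walk d0:-→d1:-→d2:-→d3:-→d4:-→d5:-→d6:-→d7:-→d8:-→d9:-→d10:-→d11:-→d12:-→d13:-→d14:-→d15:-→d16:-→d17:-→d18:-→d19:-→d20:-→d21:-→d22:-→d23:-→d24:-→d25:-→d26:-→d27:-→d28:-→d29:-→d30:-→d31:-→d32:H2 -> H2
  + 148.39.215.80/28 (H0) depth=28

== LOOKUPS ==
["H2","H2","H2","H2","H0","H2","H1","H0","H2"]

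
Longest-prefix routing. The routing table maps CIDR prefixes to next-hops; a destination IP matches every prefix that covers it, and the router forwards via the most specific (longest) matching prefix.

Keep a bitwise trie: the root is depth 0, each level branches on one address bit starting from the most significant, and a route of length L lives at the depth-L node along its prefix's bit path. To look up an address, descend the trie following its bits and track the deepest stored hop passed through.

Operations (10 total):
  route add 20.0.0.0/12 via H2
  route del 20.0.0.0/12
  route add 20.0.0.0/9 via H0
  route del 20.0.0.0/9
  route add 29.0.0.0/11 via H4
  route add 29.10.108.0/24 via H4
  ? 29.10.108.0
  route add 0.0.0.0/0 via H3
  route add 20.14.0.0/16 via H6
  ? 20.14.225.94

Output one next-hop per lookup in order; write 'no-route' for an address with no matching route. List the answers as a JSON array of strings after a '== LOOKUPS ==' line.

Trace:
  + 20.0.0.0/12 (H2) depth=12
  - 20.0.0.0/12 clear@12
  + 20.0.0.0/9 (H0) depth=9
  - 20.0.0.0/9 clear@9
  + 29.0.0.0/11 (H4) depth=11
  + 29.10.108.0/24 (H4) depth=24
  lookup 29.10.108.0: bits 000111010000101001101100 walk d0:-→d1:-→d2:-→d3:-→d4:-→d5:-→d6:-→d7:-→d8:-→d9:-→d10:-→d11:H4→d12:-→d13:-→d14:-→d15:-→d16:-→d17:-→d18:-→d19:-→d20:-→d21:-→d22:-→d23:-→d24:H4 -> H4
  + 0.0.0.0/0 (H3) depth=0
  + 20.14.0.0/16 (H6) depth=16
  lookup 20.14.225.94: bits 0001010000001110 walk d0:H3→d1:-→d2:-→d3:-→d4:-→d5:-→d6:-→d7:-→d8:-→d9:-→d10:-→d11:-→d12:-→d13:-→d14:-→d15:-→d16:H6 -> H6

== LOOKUPS ==
["H4","H6"]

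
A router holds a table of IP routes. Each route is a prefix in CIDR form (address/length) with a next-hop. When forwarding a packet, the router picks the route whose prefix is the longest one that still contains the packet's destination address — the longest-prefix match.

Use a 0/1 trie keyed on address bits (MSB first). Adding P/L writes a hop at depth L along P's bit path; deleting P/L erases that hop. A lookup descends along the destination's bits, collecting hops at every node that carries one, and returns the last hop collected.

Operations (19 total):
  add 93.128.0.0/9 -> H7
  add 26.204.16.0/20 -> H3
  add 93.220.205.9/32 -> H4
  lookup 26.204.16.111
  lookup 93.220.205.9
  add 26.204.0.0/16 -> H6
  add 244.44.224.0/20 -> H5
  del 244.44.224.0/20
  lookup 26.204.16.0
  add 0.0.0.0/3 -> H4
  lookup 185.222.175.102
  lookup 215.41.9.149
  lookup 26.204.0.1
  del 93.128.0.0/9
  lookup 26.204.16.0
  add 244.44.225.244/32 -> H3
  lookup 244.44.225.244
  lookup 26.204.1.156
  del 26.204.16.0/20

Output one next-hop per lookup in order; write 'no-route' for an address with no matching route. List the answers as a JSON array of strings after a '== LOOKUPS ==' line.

Apply in order:
  + 93.128.0.0/9 (H7) depth=9
  + 26.204.16.0/20 (H3) depth=20
  + 93.220.205.9/32 (H4) depth=32
  lookup 26.204.16.111: bits 00011010110011000001 walk d0:-→d1:-→d2:-→d3:-→d4:-→d5:-→d6:-→d7:-→d8:-→d9:-→d10:-→d11:-→d12:-→d13:-→d14:-→d15:-→d16:-→d17:-→d18:-→d19:-→d20:H3 -> H3
  lookup 93.220.205.9: bits 01011101110111001100110100001001 walk d0:-→d1:-→d2:-→d3:-→d4:-→d5:-→d6:-→d7:-→d8:-→d9:H7→d10:-→d11:-→d12:-→d13:-→d14:-→d15:-→d16:-→d17:-→d18:-→d19:-→d20:-→d21:-→d22:-→d23:-→d24:-→d25:-→d26:-→d27:-→d28:-→d29:-→d30:-→d31:-→d32:H4 -> H4
  + 26.204.0.0/16 (H6) depth=16
  + 244.44.224.0/20 (H5) depth=20
  - 244.44.224.0/20 clear@20
  lookup 26.204.16.0: bits 00011010110011000001 walk d0:-→d1:-→d2:-→d3:-→d4:-→d5:-→d6:-→d7:-→d8:-→d9:-→d10:-→d11:-→d12:-→d13:-→d14:-→d15:-→d16:H6→d17:-→d18:-→d19:-→d20:H3 -> H3
  + 0.0.0.0/3 (H4) depth=3
  lookup 185.222.175.102: bits 1 walk d0:-→d1:- -> no-route
  lookup 215.41.9.149: bits 11 walk d0:-→d1:-→d2:- -> no-route
  lookup 26.204.0.1: bits 0001101011001100000 walk d0:-→d1:-→d2:-→d3:H4→d4:-→d5:-→d6:-→d7:-→d8:-→d9:-→d10:-→d11:-→d12:-→d13:-→d14:-→d15:-→d16:H6→d17:-→d18:-→d19:- -> H6
  - 93.128.0.0/9 clear@9
  lookup 26.204.16.0: bits 00011010110011000001 walk d0:-→d1:-→d2:-→d3:H4→d4:-→d5:-→d6:-→d7:-→d8:-→d9:-→d10:-→d11:-→d12:-→d13:-→d14:-→d15:-→d16:H6→d17:-→d18:-→d19:-→d20:H3 -> H3
  + 244.44.225.244/32 (H3) depth=32
  lookup 244.44.225.244: bits 11110100001011001110000111110100 walk d0:-→d1:-→d2:-→d3:-→d4:-→d5:-→d6:-→d7:-→d8:-→d9:-→d10:-→d11:-→d12:-→d13:-→d14:-→d15:-→d16:-→d17:-→d18:-→d19:-→d20:-→d21:-→d22:-→d23:-→d24:-→d25:-→d26:-→d27:-→d28:-→d29:-→d30:-→d31:-→d32:H3 -> H3
  lookup 26.204.1.156: bits 0001101011001100000 walk d0:-→d1:-→d2:-→d3:H4→d4:-→d5:-→d6:-→d7:-→d8:-→d9:-→d10:-→d11:-→d12:-→d13:-→d14:-→d15:-→d16:H6→d17:-→d18:-→d19:- -> H6
  - 26.204.16.0/20 clear@20

== LOOKUPS ==
["H3","H4","H3","no-route","no-route","H6","H3","H3","H6"]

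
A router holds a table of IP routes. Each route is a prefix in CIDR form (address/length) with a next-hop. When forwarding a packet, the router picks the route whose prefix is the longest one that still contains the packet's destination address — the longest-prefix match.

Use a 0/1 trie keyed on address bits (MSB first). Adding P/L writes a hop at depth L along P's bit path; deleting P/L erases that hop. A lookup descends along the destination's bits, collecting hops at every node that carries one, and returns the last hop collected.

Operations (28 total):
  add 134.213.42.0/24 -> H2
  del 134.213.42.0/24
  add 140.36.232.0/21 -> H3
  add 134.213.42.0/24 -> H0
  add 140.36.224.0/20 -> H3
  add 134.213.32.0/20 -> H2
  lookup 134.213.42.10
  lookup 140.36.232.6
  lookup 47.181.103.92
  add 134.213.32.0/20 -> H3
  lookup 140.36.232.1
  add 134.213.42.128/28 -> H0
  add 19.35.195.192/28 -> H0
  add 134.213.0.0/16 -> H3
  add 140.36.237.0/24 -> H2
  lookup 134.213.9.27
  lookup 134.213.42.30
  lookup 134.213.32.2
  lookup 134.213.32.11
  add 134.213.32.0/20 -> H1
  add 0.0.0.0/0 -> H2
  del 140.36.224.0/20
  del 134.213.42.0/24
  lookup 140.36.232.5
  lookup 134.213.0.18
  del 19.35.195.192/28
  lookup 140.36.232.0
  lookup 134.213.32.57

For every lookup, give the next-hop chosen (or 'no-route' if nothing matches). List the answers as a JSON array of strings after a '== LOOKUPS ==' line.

Trace:
  + 134.213.42.0/24 (H2) depth=24
  del 134.213.42.0/24 (clear depth 24)
  + 140.36.232.0/21 (H3) depth=21
  + 134.213.42.0/24 (H0) depth=24
  + 140.36.224.0/20 (H3) depth=20
  + 134.213.32.0/20 (H2) depth=20
  Q 134.213.42.10: descend 100001101101010100101010 ; hops seen [H2,H0] ; pick H0
  Q 140.36.232.6: descend 100011000010010011101 ; hops seen [H3,H3] ; pick H3
  Q 47.181.103.92: descend ε ; hops seen [∅] ; pick no-route
  + 134.213.32.0/20 (H3) depth=20
  Q 140.36.232.1: descend 100011000010010011101 ; hops seen [H3,H3] ; pick H3
  + 134.213.42.128/28 (H0) depth=28
  + 19.35.195.192/28 (H0) depth=28
  + 134.213.0.0/16 (H3) depth=16
  + 140.36.237.0/24 (H2) depth=24
  Q 134.213.9.27: descend 100001101101010100 ; hops seen [H3] ; pick H3
  Q 134.213.42.30: descend 100001101101010100101010 ; hops seen [H3,H3,H0] ; pick H0
  Q 134.213.32.2: descend 10000110110101010010 ; hops seen [H3,H3] ; pick H3
  Q 134.213.32.11: descend 10000110110101010010 ; hops seen [H3,H3] ; pick H3
  + 134.213.32.0/20 (H1) depth=20
  + 0.0.0.0/0 (H2) depth=0
  del 140.36.224.0/20 (clear depth 20)
  del 134.213.42.0/24 (clear depth 24)
  Q 140.36.232.5: descend 100011000010010011101 ; hops seen [H2,H3] ; pick H3
  Q 134.213.0.18: descend 100001101101010100 ; hops seen [H2,H3] ; pick H3
  del 19.35.195.192/28 (clear depth 28)
  Q 140.36.232.0: descend 100011000010010011101 ; hops seen [H2,H3] ; pick H3
  Q 134.213.32.57: descend 10000110110101010010 ; hops seen [H2,H3,H1] ; pick H1

== LOOKUPS ==
["H0","H3","no-route","H3","H3","H0","H3","H3","H3","H3","H3","H1"]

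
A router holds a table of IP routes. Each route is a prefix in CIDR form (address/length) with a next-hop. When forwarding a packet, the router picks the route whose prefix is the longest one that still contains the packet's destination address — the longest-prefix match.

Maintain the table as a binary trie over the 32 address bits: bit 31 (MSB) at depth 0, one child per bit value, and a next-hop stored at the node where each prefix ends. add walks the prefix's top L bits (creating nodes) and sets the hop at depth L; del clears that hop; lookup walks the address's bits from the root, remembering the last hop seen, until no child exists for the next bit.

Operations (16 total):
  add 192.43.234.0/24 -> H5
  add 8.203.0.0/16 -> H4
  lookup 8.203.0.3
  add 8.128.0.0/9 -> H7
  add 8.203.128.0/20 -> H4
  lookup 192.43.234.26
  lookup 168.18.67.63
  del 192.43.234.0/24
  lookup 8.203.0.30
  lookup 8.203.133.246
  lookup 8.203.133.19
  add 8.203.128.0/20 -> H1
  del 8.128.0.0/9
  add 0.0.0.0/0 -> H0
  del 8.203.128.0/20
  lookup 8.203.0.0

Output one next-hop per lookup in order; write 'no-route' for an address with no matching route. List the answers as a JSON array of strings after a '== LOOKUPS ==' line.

Apply in order:
  add 192.43.234.0/24 -> H5 at depth 24
  add 8.203.0.0/16 -> H4 at depth 16
  Q 8.203.0.3: descend 0000100011001011 ; hops seen [H4] ; pick H4
  add 8.128.0.0/9 -> H7 at depth 9
  add 8.203.128.0/20 -> H4 at depth 20
  Q 192.43.234.26: descend 110000000010101111101010 ; hops seen [H5] ; pick H5
  Q 168.18.67.63: descend 1 ; hops seen [∅] ; pick no-route
  del 192.43.234.0/24 (clear depth 24)
  Q 8.203.0.30: descend 0000100011001011 ; hops seen [H7,H4] ; pick H4
  Q 8.203.133.246: descend 00001000110010111000 ; hops seen [H7,H4,H4] ; pick H4
  Q 8.203.133.19: descend 00001000110010111000 ; hops seen [H7,H4,H4] ; pick H4
  add 8.203.128.0/20 -> H1 at depth 20
  del 8.128.0.0/9 (clear depth 9)
  add 0.0.0.0/0 -> H0 at depth 0
  del 8.203.128.0/20 (clear depth 20)
  Q 8.203.0.0: descend 0000100011001011 ; hops seen [H0,H4] ; pick H4

== LOOKUPS ==
["H4","H5","no-route","H4","H4","H4","H4"]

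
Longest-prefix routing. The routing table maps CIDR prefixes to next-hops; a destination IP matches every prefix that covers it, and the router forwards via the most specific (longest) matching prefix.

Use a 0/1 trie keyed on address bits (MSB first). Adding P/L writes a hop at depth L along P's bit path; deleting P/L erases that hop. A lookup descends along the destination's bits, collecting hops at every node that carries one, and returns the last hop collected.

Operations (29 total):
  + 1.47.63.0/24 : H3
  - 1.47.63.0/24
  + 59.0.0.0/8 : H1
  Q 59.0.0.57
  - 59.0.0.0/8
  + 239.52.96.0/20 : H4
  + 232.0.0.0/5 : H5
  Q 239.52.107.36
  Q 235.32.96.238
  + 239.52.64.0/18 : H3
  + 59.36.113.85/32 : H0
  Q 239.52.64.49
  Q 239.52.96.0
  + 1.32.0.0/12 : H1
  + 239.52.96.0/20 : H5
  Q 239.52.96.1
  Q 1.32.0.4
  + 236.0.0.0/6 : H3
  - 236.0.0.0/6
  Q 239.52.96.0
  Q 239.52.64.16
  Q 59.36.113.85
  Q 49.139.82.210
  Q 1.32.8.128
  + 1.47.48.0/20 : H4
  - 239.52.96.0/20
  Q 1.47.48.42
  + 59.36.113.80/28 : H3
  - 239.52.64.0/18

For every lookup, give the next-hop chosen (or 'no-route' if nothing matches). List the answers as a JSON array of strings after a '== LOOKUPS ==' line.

Process each operation:
  + 1.47.63.0/24 (H3) depth=24
  - 1.47.63.0/24 clear@24
  + 59.0.0.0/8 (H1) depth=8
  lookup 59.0.0.57: bits 00111011 walk d0:-→d1:-→d2:-→d3:-→d4:-→d5:-→d6:-→d7:-→d8:H1 -> H1
  - 59.0.0.0/8 clear@8
  + 239.52.96.0/20 (H4) depth=20
  + 232.0.0.0/5 (H5) depth=5
  lookup 239.52.107.36: bits 11101111001101000110 walk d0:-→d1:-→d2:-→d3:-→d4:-→d5:H5→d6:-→d7:-→d8:-→d9:-→d10:-→d11:-→d12:-→d13:-→d14:-→d15:-→d16:-→d17:-→d18:-→d19:-→d20:H4 -> H4
  lookup 235.32.96.238: bits 11101 walk d0:-→d1:-→d2:-→d3:-→d4:-→d5:H5 -> H5
  + 239.52.64.0/18 (H3) depth=18
  + 59.36.113.85/32 (H0) depth=32
  lookup 239.52.64.49: bits 111011110011010001 walk d0:-→d1:-→d2:-→d3:-→d4:-→d5:H5→d6:-→d7:-→d8:-→d9:-→d10:-→d11:-→d12:-→d13:-→d14:-→d15:-→d16:-→d17:-→d18:H3 -> H3
  lookup 239.52.96.0: bits 11101111001101000110 walk d0:-→d1:-→d2:-→d3:-→d4:-→d5:H5→d6:-→d7:-→d8:-→d9:-→d10:-→d11:-→d12:-→d13:-→d14:-→d15:-→d16:-→d17:-→d18:H3→d19:-→d20:H4 -> H4
  + 1.32.0.0/12 (H1) depth=12
  + 239.52.96.0/20 (H5) depth=20
  lookup 239.52.96.1: bits 11101111001101000110 walk d0:-→d1:-→d2:-→d3:-→d4:-→d5:H5→d6:-→d7:-→d8:-→d9:-→d10:-→d11:-→d12:-→d13:-→d14:-→d15:-→d16:-→d17:-→d18:H3→d19:-→d20:H5 -> H5
  lookup 1.32.0.4: bits 000000010010 walk d0:-→d1:-→d2:-→d3:-→d4:-→d5:-→d6:-→d7:-→d8:-→d9:-→d10:-→d11:-→d12:H1 -> H1
  + 236.0.0.0/6 (H3) depth=6
  - 236.0.0.0/6 clear@6
  lookup 239.52.96.0: bits 11101111001101000110 walk d0:-→d1:-→d2:-→d3:-→d4:-→d5:H5→d6:-→d7:-→d8:-→d9:-→d10:-→d11:-→d12:-→d13:-→d14:-→d15:-→d16:-→d17:-→d18:H3→d19:-→d20:H5 -> H5
  lookup 239.52.64.16: bits 111011110011010001 walk d0:-→d1:-→d2:-→d3:-→d4:-→d5:H5→d6:-→d7:-→d8:-→d9:-→d10:-→d11:-→d12:-→d13:-→d14:-→d15:-→d16:-→d17:-→d18:H3 -> H3
  lookup 59.36.113.85: bits 00111011001001000111000101010101 walk d0:-→d1:-→d2:-→d3:-→d4:-→d5:-→d6:-→d7:-→d8:-→d9:-→d10:-→d11:-→d12:-→d13:-→d14:-→d15:-→d16:-→d17:-→d18:-→d19:-→d20:-→d21:-→d22:-→d23:-→d24:-→d25:-→d26:-→d27:-→d28:-→d29:-→d30:-→d31:-→d32:H0 -> H0
  lookup 49.139.82.210: bits 0011 walk d0:-→d1:-→d2:-→d3:-→d4:- -> no-route
  lookup 1.32.8.128: bits 000000010010 walk d0:-→d1:-→d2:-→d3:-→d4:-→d5:-→d6:-→d7:-→d8:-→d9:-→d10:-→d11:-→d12:H1 -> H1
  + 1.47.48.0/20 (H4) depth=20
  - 239.52.96.0/20 clear@20
  lookup 1.47.48.42: bits 00000001001011110011 walk d0:-→d1:-→d2:-→d3:-→d4:-→d5:-→d6:-→d7:-→d8:-→d9:-→d10:-→d11:-→d12:H1→d13:-→d14:-→d15:-→d16:-→d17:-→d18:-→d19:-→d20:H4 -> H4
  + 59.36.113.80/28 (H3) depth=28
  - 239.52.64.0/18 clear@18

== LOOKUPS ==
["H1","H4","H5","H3","H4","H5","H1","H5","H3","H0","no-route","H1","H4"]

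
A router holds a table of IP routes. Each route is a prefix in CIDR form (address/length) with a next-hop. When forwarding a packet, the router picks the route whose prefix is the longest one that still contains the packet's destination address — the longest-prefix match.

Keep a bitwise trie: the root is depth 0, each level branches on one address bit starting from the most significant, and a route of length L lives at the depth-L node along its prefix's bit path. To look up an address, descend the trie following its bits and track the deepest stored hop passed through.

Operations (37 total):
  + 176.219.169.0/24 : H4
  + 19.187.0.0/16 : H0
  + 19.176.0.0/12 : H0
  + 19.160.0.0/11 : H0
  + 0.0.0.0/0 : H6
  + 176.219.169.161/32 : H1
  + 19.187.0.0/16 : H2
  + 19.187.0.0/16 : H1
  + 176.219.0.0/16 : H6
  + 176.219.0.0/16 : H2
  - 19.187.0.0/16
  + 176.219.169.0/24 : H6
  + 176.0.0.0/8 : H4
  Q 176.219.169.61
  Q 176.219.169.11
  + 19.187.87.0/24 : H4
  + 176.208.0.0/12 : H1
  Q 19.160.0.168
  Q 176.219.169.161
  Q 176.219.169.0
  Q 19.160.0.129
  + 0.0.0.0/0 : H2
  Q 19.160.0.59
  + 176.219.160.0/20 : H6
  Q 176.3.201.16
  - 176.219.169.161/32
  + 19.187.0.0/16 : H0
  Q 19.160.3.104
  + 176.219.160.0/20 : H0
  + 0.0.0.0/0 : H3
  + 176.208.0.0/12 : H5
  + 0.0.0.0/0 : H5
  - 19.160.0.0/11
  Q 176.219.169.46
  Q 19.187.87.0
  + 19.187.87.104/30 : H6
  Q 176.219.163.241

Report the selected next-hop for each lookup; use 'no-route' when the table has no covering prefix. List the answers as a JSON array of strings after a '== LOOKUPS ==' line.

Trace:
  add 176.219.169.0/24 -> H4 at depth 24
  add 19.187.0.0/16 -> H0 at depth 16
  add 19.176.0.0/12 -> H0 at depth 12
  add 19.160.0.0/11 -> H0 at depth 11
  add 0.0.0.0/0 -> H6 at depth 0
  add 176.219.169.161/32 -> H1 at depth 32
  add 19.187.0.0/16 -> H2 at depth 16
  add 19.187.0.0/16 -> H1 at depth 16
  add 176.219.0.0/16 -> H6 at depth 16
  add 176.219.0.0/16 -> H2 at depth 16
  del 19.187.0.0/16 (clear depth 16)
  add 176.219.169.0/24 -> H6 at depth 24
  add 176.0.0.0/8 -> H4 at depth 8
  Q 176.219.169.61: descend 101100001101101110101001 ; hops seen [H6,H4,H2,H6] ; pick H6
  Q 176.219.169.11: descend 101100001101101110101001 ; hops seen [H6,H4,H2,H6] ; pick H6
  add 19.187.87.0/24 -> H4 at depth 24
  add 176.208.0.0/12 -> H1 at depth 12
  Q 19.160.0.168: descend 00010011101 ; hops seen [H6,H0] ; pick H0
  Q 176.219.169.161: descend 10110000110110111010100110100001 ; hops seen [H6,H4,H1,H2,H6,H1] ; pick H1
  Q 176.219.169.0: descend 101100001101101110101001 ; hops seen [H6,H4,H1,H2,H6] ; pick H6
  Q 19.160.0.129: descend 00010011101 ; hops seen [H6,H0] ; pick H0
  add 0.0.0.0/0 -> H2 at depth 0
  Q 19.160.0.59: descend 00010011101 ; hops seen [H2,H0] ; pick H0
  add 176.219.160.0/20 -> H6 at depth 20
  Q 176.3.201.16: descend 10110000 ; hops seen [H2,H4] ; pick H4
  del 176.219.169.161/32 (clear depth 32)
  add 19.187.0.0/16 -> H0 at depth 16
  Q 19.160.3.104: descend 00010011101 ; hops seen [H2,H0] ; pick H0
  add 176.219.160.0/20 -> H0 at depth 20
  add 0.0.0.0/0 -> H3 at depth 0
  add 176.208.0.0/12 -> H5 at depth 12
  add 0.0.0.0/0 -> H5 at depth 0
  del 19.160.0.0/11 (clear depth 11)
  Q 176.219.169.46: descend 101100001101101110101001 ; hops seen [H5,H4,H5,H2,H0,H6] ; pick H6
  Q 19.187.87.0: descend 000100111011101101010111 ; hops seen [H5,H0,H0,H4] ; pick H4
  add 19.187.87.104/30 -> H6 at depth 30
  Q 176.219.163.241: descend 10110000110110111010 ; hops seen [H5,H4,H5,H2,H0] ; pick H0

== LOOKUPS ==
["H6","H6","H0","H1","H6","H0","H0","H4","H0","H6","H4","H0"]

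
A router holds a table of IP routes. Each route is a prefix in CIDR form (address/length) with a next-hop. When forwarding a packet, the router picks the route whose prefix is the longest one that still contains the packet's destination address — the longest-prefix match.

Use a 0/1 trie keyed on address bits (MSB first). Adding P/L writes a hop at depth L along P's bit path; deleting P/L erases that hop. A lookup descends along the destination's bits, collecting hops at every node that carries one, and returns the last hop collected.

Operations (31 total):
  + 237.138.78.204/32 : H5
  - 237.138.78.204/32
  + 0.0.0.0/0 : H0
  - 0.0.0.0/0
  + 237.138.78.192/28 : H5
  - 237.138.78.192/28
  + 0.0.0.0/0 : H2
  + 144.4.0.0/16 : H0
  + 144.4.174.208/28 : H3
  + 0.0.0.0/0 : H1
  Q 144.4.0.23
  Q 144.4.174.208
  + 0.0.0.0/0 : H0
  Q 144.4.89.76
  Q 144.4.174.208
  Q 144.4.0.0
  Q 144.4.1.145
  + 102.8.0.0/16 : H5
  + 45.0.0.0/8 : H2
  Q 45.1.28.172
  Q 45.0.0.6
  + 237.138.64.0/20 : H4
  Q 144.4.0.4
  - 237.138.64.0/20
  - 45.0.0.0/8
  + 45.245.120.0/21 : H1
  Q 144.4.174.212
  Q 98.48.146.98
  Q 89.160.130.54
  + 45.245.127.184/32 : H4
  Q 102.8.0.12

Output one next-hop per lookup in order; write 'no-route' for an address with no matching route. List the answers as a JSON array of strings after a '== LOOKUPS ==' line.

Trace:
  + 237.138.78.204/32 (H5) depth=32
  del 237.138.78.204/32 (clear depth 32)
  + 0.0.0.0/0 (H0) depth=0
  del 0.0.0.0/0 (clear depth 0)
  + 237.138.78.192/28 (H5) depth=28
  del 237.138.78.192/28 (clear depth 28)
  + 0.0.0.0/0 (H2) depth=0
  + 144.4.0.0/16 (H0) depth=16
  + 144.4.174.208/28 (H3) depth=28
  + 0.0.0.0/0 (H1) depth=0
  ? 144.4.0.23  path d0:H1→d1:-→d2:-→d3:-→d4:-→d5:-→d6:-→d7:-→d8:-→d9:-→d10:-→d11:-→d12:-→d13:-→d14:-→d15:-→d16:H0  best=H0
  ? 144.4.174.208  path d0:H1→d1:-→d2:-→d3:-→d4:-→d5:-→d6:-→d7:-→d8:-→d9:-→d10:-→d11:-→d12:-→d13:-→d14:-→d15:-→d16:H0→d17:-→d18:-→d19:-→d20:-→d21:-→d22:-→d23:-→d24:-→d25:-→d26:-→d27:-→d28:H3  best=H3
  + 0.0.0.0/0 (H0) depth=0
  ? 144.4.89.76  path d0:H0→d1:-→d2:-→d3:-→d4:-→d5:-→d6:-→d7:-→d8:-→d9:-→d10:-→d11:-→d12:-→d13:-→d14:-→d15:-→d16:H0  best=H0
  ? 144.4.174.208  path d0:H0→d1:-→d2:-→d3:-→d4:-→d5:-→d6:-→d7:-→d8:-→d9:-→d10:-→d11:-→d12:-→d13:-→d14:-→d15:-→d16:H0→d17:-→d18:-→d19:-→d20:-→d21:-→d22:-→d23:-→d24:-→d25:-→d26:-→d27:-→d28:H3  best=H3
  ? 144.4.0.0  path d0:H0→d1:-→d2:-→d3:-→d4:-→d5:-→d6:-→d7:-→d8:-→d9:-→d10:-→d11:-→d12:-→d13:-→d14:-→d15:-→d16:H0  best=H0
  ? 144.4.1.145  path d0:H0→d1:-→d2:-→d3:-→d4:-→d5:-→d6:-→d7:-→d8:-→d9:-→d10:-→d11:-→d12:-→d13:-→d14:-→d15:-→d16:H0  best=H0
  + 102.8.0.0/16 (H5) depth=16
  + 45.0.0.0/8 (H2) depth=8
  ? 45.1.28.172  path d0:H0→d1:-→d2:-→d3:-→d4:-→d5:-→d6:-→d7:-→d8:H2  best=H2
  ? 45.0.0.6  path d0:H0→d1:-→d2:-→d3:-→d4:-→d5:-→d6:-→d7:-→d8:H2  best=H2
  + 237.138.64.0/20 (H4) depth=20
  ? 144.4.0.4  path d0:H0→d1:-→d2:-→d3:-→d4:-→d5:-→d6:-→d7:-→d8:-→d9:-→d10:-→d11:-→d12:-→d13:-→d14:-→d15:-→d16:H0  best=H0
  del 237.138.64.0/20 (clear depth 20)
  del 45.0.0.0/8 (clear depth 8)
  + 45.245.120.0/21 (H1) depth=21
  ? 144.4.174.212  path d0:H0→d1:-→d2:-→d3:-→d4:-→d5:-→d6:-→d7:-→d8:-→d9:-→d10:-→d11:-→d12:-→d13:-→d14:-→d15:-→d16:H0→d17:-→d18:-→d19:-→d20:-→d21:-→d22:-→d23:-→d24:-→d25:-→d26:-→d27:-→d28:H3  best=H3
  ? 98.48.146.98  path d0:H0→d1:-→d2:-→d3:-→d4:-→d5:-  best=H0
  ? 89.160.130.54  path d0:H0→d1:-→d2:-  best=H0
  + 45.245.127.184/32 (H4) depth=32
  ? 102.8.0.12  path d0:H0→d1:-→d2:-→d3:-→d4:-→d5:-→d6:-→d7:-→d8:-→d9:-→d10:-→d11:-→d12:-→d13:-→d14:-→d15:-→d16:H5  best=H5

== LOOKUPS ==
["H0","H3","H0","H3","H0","H0","H2","H2","H0","H3","H0","H0","H5"]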